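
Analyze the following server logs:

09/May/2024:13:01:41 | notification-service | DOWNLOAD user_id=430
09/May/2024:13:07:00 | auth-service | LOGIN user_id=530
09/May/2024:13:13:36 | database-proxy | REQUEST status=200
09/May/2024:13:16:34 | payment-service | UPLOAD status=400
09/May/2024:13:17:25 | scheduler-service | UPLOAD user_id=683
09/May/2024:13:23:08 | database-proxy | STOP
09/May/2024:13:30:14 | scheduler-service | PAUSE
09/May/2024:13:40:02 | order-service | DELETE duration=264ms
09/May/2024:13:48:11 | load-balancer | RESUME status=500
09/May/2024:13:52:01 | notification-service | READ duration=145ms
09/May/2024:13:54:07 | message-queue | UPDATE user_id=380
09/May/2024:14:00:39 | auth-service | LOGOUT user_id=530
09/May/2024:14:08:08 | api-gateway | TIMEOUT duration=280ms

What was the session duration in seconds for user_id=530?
3219

To calculate session duration:

1. Find LOGIN event for user_id=530: 09/May/2024:13:07:00
2. Find LOGOUT event for user_id=530: 09/May/2024:14:00:39
3. Session duration: 09/May/2024:14:00:39 - 09/May/2024:13:07:00 = 3219 seconds (53 minutes)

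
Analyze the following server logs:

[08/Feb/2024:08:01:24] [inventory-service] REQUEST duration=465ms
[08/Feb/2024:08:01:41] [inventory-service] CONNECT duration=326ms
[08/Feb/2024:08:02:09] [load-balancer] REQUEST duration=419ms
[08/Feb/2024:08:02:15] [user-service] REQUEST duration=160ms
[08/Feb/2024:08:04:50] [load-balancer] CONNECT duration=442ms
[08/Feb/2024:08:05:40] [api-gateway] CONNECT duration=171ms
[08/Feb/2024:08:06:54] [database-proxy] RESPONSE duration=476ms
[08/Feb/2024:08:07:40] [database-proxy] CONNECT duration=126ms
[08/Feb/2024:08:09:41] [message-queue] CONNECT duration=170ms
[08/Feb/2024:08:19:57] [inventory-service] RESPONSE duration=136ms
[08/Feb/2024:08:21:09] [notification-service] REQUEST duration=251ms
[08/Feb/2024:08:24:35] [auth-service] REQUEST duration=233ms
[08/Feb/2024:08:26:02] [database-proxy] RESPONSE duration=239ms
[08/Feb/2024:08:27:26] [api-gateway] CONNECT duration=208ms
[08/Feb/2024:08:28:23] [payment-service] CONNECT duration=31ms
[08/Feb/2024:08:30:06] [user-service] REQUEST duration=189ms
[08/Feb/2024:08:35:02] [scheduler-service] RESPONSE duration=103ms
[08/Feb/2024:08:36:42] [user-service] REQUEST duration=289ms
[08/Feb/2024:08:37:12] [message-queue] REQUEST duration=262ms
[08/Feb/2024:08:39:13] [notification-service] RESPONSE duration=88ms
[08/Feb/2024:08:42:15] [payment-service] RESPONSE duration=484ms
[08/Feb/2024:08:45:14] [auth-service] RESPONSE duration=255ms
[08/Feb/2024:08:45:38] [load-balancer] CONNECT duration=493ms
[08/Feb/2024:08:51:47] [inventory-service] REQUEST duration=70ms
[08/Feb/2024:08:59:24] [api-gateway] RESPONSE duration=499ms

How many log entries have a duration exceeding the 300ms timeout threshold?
8

To count timeouts:

1. Threshold: 300ms
2. Extract duration from each log entry
3. Count entries where duration > 300
4. Timeout count: 8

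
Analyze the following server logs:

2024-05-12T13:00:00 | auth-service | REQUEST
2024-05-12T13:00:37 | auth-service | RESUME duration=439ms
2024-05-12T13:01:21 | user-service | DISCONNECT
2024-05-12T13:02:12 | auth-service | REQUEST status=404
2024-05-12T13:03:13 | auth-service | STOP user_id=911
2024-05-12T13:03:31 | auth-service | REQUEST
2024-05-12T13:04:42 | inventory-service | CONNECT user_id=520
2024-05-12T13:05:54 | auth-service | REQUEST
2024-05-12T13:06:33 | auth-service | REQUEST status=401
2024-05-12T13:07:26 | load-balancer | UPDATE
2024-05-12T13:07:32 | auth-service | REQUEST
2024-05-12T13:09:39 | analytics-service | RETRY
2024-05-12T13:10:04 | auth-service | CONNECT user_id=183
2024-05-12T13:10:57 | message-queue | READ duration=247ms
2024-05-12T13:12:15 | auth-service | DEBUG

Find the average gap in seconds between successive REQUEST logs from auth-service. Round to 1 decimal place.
90.4

To calculate average interval:

1. Find all REQUEST events for auth-service in order
2. Calculate time gaps between consecutive events
3. Compute mean of gaps: 452 / 5 = 90.4 seconds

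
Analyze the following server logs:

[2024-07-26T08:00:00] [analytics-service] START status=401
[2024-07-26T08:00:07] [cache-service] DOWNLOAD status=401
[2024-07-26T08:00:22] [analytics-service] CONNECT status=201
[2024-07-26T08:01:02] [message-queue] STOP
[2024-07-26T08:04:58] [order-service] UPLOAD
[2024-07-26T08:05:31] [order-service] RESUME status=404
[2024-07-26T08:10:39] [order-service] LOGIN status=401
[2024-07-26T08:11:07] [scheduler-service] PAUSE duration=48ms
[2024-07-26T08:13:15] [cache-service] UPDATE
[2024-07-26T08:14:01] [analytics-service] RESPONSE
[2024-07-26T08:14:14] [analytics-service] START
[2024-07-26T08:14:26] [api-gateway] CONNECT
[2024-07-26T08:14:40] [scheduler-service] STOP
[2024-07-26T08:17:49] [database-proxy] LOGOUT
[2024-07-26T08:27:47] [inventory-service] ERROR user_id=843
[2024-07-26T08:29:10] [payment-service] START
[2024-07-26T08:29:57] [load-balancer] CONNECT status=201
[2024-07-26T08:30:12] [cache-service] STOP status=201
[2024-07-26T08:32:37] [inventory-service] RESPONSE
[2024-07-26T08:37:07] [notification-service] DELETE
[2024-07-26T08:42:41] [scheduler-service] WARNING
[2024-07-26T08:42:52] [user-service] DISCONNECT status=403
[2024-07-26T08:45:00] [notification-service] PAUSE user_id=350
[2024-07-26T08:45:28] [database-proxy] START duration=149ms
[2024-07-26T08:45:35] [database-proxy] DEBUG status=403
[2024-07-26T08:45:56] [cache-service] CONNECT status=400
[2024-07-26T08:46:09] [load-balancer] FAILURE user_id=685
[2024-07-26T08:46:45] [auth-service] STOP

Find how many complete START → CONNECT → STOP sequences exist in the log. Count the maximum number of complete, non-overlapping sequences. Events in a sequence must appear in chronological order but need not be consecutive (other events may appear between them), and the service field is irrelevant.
4

To count sequences:

1. Look for pattern: START → CONNECT → STOP
2. Greedily scan the log in chronological order, matching each sequence element in turn (ignoring service)
3. Each time the full pattern completes, increment the count and restart matching from the next event
4. Complete non-overlapping sequences found: 4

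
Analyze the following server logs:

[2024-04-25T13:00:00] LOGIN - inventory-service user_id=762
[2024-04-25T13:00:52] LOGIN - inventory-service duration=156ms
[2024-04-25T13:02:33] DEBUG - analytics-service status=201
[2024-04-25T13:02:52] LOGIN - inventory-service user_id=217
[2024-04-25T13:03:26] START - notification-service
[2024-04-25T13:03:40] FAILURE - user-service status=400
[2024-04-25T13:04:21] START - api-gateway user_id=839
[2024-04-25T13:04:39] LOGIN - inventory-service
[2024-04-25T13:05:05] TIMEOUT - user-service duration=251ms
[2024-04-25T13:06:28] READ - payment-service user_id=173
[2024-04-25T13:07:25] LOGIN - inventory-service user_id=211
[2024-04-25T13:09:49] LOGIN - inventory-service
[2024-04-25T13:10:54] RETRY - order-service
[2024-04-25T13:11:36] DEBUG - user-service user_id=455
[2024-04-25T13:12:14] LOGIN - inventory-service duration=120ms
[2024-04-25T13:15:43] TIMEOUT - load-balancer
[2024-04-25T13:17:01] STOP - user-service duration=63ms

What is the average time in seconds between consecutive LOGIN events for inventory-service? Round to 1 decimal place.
122.3

To calculate average interval:

1. Find all LOGIN events for inventory-service in order
2. Calculate time gaps between consecutive events
3. Compute mean of gaps: 734 / 6 = 122.3 seconds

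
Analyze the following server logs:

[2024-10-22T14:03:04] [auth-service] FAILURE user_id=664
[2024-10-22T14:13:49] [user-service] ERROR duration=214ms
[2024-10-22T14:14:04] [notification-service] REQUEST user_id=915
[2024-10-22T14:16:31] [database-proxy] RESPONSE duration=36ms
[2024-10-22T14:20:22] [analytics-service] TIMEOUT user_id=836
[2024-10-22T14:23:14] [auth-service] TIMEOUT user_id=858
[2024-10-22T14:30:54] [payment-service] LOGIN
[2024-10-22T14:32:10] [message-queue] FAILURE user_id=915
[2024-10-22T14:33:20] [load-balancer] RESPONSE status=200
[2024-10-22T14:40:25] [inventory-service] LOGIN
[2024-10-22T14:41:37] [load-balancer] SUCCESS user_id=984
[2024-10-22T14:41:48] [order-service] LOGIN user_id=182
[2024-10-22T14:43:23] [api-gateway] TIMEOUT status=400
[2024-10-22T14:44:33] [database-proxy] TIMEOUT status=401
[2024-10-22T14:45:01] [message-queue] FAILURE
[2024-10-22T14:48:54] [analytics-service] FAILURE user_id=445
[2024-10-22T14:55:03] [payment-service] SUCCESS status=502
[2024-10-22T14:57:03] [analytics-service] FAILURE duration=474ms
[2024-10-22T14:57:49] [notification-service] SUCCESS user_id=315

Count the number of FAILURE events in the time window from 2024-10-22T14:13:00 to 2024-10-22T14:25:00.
0

To count events in the time window:

1. Window boundaries: 2024-10-22T14:13:00 to 2024-10-22T14:25:00
2. Filter for FAILURE events within this window
3. Count matching events: 0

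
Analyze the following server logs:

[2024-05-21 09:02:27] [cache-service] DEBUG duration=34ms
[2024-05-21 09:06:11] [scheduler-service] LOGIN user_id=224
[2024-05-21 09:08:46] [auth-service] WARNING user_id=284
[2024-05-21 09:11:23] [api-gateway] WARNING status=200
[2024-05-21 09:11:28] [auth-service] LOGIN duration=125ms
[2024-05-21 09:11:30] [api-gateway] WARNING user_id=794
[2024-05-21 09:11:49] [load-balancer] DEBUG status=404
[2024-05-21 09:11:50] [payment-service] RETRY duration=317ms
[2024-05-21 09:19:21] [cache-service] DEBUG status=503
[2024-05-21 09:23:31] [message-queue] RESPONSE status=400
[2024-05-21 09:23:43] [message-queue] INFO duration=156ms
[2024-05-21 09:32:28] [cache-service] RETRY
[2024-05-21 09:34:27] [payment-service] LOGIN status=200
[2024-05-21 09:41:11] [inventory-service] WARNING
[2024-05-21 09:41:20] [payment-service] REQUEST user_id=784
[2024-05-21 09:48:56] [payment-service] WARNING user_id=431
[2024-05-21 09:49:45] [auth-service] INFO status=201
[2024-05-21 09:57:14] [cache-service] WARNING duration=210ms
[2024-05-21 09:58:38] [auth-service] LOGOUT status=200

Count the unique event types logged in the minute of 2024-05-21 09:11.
4

To count unique event types:

1. Filter events in the minute starting at 2024-05-21 09:11
2. Extract event types from matching entries
3. Count unique types: 4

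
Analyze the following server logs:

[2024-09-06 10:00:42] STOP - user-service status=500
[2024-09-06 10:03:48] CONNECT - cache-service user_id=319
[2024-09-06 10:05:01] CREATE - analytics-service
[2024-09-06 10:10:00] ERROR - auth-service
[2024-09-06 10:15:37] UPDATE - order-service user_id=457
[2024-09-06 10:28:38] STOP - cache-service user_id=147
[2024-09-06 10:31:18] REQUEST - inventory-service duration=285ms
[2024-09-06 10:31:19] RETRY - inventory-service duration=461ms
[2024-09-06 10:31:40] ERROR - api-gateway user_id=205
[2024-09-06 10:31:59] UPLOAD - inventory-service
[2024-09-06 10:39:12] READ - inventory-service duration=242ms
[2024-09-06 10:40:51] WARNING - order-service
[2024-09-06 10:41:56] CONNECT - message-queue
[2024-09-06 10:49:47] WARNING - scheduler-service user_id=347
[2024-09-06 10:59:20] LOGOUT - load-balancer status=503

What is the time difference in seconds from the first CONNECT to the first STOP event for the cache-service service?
1490

To find the time between events:

1. Locate the first CONNECT event for cache-service: 2024-09-06 10:03:48
2. Locate the first STOP event for cache-service: 2024-09-06 10:28:38
3. Calculate the difference: 2024-09-06 10:28:38 - 2024-09-06 10:03:48 = 1490 seconds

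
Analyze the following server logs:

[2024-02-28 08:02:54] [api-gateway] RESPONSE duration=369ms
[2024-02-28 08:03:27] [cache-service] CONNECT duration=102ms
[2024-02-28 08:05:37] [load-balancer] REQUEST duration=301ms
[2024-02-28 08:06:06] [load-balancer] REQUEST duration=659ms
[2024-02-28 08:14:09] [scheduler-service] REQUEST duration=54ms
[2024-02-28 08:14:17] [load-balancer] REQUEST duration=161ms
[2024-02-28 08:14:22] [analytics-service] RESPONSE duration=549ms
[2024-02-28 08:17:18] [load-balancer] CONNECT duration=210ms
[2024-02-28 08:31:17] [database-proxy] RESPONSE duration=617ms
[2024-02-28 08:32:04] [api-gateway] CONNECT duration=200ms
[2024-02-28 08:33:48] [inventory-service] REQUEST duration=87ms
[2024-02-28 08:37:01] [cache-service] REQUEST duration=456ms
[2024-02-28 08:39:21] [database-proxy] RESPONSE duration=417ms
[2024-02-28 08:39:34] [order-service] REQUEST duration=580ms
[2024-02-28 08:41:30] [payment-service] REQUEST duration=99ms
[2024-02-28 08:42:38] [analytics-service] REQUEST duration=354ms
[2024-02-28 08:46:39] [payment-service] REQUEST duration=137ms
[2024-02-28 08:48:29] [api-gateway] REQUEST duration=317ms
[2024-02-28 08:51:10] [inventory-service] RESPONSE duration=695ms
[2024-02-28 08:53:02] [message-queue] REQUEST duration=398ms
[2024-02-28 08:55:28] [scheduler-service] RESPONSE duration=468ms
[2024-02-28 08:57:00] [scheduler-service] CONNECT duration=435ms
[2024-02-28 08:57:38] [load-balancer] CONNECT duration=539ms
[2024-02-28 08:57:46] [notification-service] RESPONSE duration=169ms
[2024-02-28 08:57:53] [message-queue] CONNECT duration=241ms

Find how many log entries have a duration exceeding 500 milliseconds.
6

To count timeouts:

1. Threshold: 500ms
2. Extract duration from each log entry
3. Count entries where duration > 500
4. Timeout count: 6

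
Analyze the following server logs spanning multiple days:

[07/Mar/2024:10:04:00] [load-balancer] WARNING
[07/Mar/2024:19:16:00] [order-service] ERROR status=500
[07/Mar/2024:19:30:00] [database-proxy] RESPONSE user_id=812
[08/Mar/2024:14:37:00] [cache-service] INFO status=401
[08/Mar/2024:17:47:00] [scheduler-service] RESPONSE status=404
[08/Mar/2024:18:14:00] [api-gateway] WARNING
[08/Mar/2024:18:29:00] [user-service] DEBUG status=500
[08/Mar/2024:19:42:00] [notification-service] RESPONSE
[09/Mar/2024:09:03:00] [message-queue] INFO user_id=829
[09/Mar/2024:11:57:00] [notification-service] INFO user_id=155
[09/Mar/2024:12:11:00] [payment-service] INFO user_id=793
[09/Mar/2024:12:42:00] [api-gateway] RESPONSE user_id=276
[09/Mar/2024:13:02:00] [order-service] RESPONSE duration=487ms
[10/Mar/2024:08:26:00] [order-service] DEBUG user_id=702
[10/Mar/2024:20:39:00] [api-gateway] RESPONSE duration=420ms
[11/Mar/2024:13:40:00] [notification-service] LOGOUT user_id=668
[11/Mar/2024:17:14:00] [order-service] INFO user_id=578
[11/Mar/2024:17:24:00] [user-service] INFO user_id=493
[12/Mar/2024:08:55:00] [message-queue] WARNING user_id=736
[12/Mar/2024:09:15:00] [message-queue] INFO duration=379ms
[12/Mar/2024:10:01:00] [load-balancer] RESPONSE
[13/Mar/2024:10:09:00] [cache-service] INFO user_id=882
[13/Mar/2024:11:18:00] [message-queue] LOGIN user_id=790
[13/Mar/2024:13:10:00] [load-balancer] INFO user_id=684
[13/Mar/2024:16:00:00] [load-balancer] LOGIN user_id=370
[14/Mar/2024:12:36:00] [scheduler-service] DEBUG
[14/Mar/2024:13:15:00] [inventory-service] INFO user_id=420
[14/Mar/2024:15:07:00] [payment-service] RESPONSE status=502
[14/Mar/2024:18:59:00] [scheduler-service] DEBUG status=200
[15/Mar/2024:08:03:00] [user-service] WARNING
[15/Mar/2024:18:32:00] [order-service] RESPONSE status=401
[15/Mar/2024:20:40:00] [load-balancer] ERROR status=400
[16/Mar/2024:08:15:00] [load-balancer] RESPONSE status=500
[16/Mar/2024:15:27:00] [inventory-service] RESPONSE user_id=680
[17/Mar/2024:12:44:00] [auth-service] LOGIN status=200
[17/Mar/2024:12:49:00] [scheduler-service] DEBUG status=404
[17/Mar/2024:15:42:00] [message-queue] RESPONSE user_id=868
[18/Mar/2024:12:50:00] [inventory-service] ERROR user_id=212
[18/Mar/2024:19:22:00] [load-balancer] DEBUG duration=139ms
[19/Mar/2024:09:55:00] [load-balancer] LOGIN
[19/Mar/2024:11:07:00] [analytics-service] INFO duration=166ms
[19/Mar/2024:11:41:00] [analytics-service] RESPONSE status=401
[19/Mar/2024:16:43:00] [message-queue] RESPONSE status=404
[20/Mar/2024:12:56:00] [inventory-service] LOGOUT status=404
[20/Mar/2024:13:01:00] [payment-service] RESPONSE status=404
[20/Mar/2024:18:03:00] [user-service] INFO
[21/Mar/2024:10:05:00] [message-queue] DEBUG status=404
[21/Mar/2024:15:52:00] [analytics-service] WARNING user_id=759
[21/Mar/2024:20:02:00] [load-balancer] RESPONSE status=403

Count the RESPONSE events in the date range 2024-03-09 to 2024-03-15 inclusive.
6

To filter by date range:

1. Date range: 2024-03-09 through 2024-03-15, both dates inclusive
2. Filter for RESPONSE events whose date falls in this range
3. Count matching events: 6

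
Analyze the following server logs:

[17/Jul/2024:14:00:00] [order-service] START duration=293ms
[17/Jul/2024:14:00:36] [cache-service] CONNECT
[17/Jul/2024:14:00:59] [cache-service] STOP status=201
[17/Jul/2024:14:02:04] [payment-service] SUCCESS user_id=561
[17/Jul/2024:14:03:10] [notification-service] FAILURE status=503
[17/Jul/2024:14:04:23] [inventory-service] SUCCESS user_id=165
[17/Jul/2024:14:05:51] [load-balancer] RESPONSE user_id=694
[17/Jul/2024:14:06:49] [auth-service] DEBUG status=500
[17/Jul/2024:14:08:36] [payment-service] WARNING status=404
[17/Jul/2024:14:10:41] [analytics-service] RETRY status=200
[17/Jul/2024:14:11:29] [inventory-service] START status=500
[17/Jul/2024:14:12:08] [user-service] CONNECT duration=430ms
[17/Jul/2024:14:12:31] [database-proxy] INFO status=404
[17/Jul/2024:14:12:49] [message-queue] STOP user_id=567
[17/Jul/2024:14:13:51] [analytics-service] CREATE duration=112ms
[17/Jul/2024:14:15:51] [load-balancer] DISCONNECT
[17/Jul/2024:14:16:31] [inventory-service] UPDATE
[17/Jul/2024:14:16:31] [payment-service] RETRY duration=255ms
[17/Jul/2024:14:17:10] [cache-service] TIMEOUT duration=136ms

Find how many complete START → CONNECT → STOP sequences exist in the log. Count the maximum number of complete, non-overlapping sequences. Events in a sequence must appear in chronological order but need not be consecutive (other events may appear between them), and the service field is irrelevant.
2

To count sequences:

1. Look for pattern: START → CONNECT → STOP
2. Greedily scan the log in chronological order, matching each sequence element in turn (ignoring service)
3. Each time the full pattern completes, increment the count and restart matching from the next event
4. Complete non-overlapping sequences found: 2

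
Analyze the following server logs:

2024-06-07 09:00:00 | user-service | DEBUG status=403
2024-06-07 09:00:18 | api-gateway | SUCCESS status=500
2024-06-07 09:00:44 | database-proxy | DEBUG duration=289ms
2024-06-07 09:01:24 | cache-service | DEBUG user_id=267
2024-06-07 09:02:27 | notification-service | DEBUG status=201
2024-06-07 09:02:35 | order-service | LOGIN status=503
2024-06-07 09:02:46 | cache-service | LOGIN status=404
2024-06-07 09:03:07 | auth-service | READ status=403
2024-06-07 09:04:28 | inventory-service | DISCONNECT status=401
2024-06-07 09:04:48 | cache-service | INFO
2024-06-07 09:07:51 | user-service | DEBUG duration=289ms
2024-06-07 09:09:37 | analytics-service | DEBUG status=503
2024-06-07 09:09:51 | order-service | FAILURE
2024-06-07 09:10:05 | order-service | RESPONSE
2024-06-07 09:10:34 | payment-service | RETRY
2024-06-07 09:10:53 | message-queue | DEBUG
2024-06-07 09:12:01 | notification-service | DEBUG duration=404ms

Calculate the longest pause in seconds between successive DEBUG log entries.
324

To find the longest gap:

1. Extract all DEBUG events in chronological order
2. Calculate time differences between consecutive events
3. Find the maximum difference
4. Longest gap: 324 seconds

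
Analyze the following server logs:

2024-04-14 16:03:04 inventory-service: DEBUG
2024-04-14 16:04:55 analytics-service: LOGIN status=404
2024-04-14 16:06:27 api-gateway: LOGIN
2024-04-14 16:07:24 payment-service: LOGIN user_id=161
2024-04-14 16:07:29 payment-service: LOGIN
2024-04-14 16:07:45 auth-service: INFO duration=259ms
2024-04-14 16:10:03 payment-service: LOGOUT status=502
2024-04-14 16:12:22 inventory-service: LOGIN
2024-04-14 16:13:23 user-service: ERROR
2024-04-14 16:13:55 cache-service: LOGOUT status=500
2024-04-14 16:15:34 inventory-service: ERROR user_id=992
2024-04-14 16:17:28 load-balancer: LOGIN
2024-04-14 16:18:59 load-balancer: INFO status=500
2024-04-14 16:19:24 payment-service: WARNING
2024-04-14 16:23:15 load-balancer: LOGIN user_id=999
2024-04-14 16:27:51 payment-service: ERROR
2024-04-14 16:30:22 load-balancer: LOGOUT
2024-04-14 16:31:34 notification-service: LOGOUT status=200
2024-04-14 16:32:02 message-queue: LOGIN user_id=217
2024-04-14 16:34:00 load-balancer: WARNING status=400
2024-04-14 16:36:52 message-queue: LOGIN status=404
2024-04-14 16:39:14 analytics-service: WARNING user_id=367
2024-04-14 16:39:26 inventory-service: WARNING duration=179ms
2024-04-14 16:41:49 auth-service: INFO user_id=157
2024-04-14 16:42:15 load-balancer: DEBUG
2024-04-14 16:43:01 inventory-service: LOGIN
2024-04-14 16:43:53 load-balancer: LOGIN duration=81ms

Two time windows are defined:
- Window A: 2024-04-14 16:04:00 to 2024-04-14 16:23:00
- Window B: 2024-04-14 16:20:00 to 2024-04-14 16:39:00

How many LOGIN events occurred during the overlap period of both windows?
0

To find overlap events:

1. Window A: 2024-04-14 16:04:00 to 2024-04-14 16:23:00
2. Window B: 2024-04-14 16:20:00 to 2024-04-14 16:39:00
3. Overlap period: 2024-04-14 16:20:00 to 2024-04-14 16:23:00
4. Count LOGIN events in overlap: 0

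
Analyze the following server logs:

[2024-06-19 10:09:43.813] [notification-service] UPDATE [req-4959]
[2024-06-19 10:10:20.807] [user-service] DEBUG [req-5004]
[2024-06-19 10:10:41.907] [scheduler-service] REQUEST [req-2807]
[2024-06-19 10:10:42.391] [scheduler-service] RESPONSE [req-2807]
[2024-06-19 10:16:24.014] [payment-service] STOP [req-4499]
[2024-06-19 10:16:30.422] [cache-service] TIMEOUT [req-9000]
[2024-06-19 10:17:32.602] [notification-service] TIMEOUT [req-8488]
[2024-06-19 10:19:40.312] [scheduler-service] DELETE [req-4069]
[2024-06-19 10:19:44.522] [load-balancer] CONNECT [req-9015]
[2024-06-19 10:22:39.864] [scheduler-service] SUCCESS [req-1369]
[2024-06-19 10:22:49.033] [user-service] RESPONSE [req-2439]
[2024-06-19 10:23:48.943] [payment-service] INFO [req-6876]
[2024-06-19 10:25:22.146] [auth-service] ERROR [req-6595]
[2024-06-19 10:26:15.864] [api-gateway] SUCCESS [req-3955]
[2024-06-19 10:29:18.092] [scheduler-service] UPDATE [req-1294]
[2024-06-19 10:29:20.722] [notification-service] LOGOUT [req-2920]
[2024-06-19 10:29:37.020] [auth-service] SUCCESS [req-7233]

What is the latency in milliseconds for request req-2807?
484

To calculate latency:

1. Find REQUEST with id req-2807: 2024-06-19 10:10:41.907
2. Find RESPONSE with id req-2807: 2024-06-19 10:10:42.391
3. Latency: 2024-06-19 10:10:42.391 - 2024-06-19 10:10:41.907 = 484ms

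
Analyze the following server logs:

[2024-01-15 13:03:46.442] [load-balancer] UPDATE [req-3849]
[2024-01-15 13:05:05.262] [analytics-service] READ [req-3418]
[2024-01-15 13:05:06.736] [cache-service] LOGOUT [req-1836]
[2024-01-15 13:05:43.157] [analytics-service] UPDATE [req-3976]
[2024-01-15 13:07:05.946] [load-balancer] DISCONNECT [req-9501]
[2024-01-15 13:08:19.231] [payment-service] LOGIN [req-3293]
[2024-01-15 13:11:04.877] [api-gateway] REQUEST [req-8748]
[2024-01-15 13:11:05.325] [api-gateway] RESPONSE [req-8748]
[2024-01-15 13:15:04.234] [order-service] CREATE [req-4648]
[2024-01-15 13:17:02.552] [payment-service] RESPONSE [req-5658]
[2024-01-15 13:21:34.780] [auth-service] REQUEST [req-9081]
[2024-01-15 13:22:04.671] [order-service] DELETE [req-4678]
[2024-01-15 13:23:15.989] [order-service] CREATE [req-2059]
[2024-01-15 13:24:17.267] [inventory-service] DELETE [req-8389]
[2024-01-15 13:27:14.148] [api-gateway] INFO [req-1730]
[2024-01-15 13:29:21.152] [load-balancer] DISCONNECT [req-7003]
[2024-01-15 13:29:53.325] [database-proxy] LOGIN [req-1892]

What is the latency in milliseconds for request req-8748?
448

To calculate latency:

1. Find REQUEST with id req-8748: 2024-01-15 13:11:04.877
2. Find RESPONSE with id req-8748: 2024-01-15 13:11:05.325
3. Latency: 2024-01-15 13:11:05.325 - 2024-01-15 13:11:04.877 = 448ms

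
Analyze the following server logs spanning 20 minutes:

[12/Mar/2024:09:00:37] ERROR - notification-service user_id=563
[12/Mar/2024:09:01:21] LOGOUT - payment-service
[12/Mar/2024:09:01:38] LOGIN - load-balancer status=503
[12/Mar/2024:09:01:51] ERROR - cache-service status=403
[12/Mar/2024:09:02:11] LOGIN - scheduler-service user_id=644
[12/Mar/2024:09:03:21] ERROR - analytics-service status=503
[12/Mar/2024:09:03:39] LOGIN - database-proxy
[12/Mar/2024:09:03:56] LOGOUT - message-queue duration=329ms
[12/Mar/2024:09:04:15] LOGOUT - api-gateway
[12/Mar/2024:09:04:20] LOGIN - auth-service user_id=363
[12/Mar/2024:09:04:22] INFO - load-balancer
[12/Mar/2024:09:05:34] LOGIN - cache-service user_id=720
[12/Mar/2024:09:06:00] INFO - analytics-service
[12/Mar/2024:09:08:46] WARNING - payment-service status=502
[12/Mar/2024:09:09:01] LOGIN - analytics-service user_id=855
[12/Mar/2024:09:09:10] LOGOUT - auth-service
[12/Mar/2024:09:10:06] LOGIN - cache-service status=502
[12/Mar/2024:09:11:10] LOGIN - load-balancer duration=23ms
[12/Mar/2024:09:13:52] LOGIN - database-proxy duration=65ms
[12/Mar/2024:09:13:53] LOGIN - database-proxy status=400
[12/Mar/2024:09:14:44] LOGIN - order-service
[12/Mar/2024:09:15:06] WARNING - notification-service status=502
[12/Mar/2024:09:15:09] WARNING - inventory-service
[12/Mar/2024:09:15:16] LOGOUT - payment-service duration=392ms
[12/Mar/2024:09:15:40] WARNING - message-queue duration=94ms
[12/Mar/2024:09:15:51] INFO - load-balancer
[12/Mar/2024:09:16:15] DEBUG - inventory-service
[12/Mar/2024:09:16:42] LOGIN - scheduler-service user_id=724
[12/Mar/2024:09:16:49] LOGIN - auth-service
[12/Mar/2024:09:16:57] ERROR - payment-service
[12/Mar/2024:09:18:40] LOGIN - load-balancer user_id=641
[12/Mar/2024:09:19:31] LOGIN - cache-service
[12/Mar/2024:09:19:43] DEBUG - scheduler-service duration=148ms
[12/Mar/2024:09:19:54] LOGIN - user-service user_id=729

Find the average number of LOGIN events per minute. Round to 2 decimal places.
0.8

To calculate the rate:

1. Count total LOGIN events: 16
2. Total time period: 20 minutes
3. Rate = 16 / 20 = 0.8 events per minute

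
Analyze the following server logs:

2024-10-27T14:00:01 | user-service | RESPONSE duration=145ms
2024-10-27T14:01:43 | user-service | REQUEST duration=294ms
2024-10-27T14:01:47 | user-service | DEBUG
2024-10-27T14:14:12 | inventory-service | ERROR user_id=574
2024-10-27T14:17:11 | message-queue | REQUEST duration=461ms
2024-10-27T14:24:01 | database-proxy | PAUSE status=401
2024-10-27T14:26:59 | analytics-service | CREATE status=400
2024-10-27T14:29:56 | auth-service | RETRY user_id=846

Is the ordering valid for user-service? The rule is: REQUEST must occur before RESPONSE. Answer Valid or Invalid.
Invalid

To validate ordering:

1. Required order: REQUEST → RESPONSE
2. Rule: REQUEST must occur before RESPONSE
3. Check actual order of events for user-service
4. Result: Invalid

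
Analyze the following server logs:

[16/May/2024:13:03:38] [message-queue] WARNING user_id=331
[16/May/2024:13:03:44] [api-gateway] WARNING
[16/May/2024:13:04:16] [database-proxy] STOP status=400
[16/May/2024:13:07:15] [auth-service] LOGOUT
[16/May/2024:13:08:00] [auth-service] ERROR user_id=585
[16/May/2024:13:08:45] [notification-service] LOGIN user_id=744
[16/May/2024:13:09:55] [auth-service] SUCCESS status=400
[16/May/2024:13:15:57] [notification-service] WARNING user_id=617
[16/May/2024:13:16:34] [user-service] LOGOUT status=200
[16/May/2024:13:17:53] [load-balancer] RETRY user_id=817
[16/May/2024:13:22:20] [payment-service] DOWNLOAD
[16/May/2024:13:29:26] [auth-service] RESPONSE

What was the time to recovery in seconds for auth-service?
115

To calculate recovery time:

1. Find ERROR event for auth-service: 16/May/2024:13:08:00
2. Find next SUCCESS event for auth-service: 16/May/2024:13:09:55
3. Recovery time: 16/May/2024:13:09:55 - 16/May/2024:13:08:00 = 115 seconds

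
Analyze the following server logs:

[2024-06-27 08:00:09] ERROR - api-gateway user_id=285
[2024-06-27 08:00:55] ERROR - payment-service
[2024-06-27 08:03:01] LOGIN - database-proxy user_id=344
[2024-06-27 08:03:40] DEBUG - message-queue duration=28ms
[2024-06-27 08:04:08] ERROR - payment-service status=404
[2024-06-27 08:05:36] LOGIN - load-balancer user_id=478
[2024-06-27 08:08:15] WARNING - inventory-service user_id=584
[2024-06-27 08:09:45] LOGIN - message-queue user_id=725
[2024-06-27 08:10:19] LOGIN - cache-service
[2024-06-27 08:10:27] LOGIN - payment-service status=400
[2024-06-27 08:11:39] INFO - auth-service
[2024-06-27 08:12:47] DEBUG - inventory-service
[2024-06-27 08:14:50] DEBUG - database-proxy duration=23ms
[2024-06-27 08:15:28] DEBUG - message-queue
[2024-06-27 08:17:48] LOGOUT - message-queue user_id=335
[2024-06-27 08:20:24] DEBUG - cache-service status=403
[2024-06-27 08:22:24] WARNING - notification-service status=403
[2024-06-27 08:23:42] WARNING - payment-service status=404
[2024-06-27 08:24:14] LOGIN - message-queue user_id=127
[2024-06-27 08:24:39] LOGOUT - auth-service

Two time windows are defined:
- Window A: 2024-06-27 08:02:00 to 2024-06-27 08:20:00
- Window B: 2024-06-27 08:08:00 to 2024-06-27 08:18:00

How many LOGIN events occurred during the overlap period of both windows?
3

To find overlap events:

1. Window A: 2024-06-27 08:02:00 to 2024-06-27 08:20:00
2. Window B: 2024-06-27 08:08:00 to 2024-06-27 08:18:00
3. Overlap period: 2024-06-27 08:08:00 to 2024-06-27 08:18:00
4. Count LOGIN events in overlap: 3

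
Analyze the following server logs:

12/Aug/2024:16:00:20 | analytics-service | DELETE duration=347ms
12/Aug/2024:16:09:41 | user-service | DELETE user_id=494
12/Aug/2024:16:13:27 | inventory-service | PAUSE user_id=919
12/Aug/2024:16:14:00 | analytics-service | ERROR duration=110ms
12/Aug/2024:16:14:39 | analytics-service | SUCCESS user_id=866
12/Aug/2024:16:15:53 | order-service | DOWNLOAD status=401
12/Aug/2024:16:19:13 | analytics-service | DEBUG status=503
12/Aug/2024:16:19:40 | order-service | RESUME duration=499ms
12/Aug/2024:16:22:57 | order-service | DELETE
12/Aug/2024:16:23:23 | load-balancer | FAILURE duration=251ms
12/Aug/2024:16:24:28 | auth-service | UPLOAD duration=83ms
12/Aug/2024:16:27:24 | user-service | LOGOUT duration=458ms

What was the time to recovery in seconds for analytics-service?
39

To calculate recovery time:

1. Find ERROR event for analytics-service: 12/Aug/2024:16:14:00
2. Find next SUCCESS event for analytics-service: 12/Aug/2024:16:14:39
3. Recovery time: 12/Aug/2024:16:14:39 - 12/Aug/2024:16:14:00 = 39 seconds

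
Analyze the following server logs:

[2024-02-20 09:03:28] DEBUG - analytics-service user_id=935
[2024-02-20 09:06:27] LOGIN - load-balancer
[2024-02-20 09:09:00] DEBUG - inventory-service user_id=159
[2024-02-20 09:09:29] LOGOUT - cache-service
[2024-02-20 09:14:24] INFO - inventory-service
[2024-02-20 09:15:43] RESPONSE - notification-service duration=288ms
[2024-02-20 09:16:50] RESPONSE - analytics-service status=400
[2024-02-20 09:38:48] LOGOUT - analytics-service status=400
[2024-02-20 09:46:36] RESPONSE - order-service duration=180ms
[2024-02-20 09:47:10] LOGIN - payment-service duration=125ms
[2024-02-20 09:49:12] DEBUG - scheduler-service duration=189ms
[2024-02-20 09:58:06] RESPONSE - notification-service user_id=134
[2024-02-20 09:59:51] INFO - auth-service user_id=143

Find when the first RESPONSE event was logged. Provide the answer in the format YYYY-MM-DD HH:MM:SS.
2024-02-20 09:15:43

To find the first event:

1. Filter for all RESPONSE events
2. Sort by timestamp
3. Select the first one
4. Timestamp: 2024-02-20 09:15:43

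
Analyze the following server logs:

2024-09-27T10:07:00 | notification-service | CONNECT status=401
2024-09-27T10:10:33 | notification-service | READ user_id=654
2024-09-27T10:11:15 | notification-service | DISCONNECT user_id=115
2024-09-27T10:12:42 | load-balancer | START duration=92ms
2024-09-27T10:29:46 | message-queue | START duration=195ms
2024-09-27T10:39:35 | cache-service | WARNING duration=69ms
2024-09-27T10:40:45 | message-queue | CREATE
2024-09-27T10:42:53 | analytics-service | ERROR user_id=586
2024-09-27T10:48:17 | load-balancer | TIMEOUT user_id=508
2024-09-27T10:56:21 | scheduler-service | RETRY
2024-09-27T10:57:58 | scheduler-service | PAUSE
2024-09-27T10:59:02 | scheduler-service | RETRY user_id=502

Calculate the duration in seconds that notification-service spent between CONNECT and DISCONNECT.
255

To calculate state duration:

1. Find CONNECT event for notification-service: 2024-09-27T10:07:00
2. Find DISCONNECT event for notification-service: 2024-09-27T10:11:15
3. Calculate duration: 2024-09-27T10:11:15 - 2024-09-27T10:07:00 = 255 seconds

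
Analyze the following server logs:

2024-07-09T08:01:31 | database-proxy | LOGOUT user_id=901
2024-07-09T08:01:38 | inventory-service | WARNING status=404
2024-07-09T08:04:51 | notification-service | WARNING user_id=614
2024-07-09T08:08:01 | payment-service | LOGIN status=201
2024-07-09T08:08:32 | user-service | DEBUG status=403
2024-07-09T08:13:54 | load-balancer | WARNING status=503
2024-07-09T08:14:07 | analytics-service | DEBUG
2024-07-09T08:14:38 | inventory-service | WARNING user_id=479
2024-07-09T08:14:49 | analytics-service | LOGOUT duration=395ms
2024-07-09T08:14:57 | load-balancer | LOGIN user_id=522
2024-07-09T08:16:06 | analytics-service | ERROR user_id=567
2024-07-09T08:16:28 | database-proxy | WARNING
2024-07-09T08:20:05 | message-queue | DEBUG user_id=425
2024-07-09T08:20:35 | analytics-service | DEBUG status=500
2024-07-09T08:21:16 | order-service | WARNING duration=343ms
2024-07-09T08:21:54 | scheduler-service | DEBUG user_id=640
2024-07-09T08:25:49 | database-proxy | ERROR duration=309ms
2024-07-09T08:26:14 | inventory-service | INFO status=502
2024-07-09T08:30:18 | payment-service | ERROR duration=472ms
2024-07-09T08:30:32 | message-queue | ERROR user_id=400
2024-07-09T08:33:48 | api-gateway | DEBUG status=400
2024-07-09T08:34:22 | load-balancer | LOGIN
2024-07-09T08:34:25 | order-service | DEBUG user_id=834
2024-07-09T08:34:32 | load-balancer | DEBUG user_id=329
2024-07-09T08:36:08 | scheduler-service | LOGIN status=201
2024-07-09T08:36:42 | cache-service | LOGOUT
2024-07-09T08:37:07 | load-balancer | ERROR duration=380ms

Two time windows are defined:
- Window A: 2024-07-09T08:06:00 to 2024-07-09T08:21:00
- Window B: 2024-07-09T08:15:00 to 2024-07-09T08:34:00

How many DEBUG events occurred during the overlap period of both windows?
2

To find overlap events:

1. Window A: 2024-07-09T08:06:00 to 2024-07-09T08:21:00
2. Window B: 2024-07-09T08:15:00 to 2024-07-09T08:34:00
3. Overlap period: 2024-07-09T08:15:00 to 2024-07-09T08:21:00
4. Count DEBUG events in overlap: 2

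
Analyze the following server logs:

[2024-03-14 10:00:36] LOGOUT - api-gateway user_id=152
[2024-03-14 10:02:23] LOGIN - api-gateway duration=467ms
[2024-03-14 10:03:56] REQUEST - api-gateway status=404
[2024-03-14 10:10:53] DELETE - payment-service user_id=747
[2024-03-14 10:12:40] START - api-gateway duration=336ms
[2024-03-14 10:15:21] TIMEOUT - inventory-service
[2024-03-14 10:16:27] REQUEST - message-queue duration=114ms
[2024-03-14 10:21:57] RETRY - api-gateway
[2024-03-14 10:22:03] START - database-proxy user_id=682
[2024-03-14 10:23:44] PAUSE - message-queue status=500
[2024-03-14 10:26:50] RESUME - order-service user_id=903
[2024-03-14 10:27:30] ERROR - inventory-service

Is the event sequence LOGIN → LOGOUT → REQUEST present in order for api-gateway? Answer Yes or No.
No

To verify sequence order:

1. Find all events in sequence LOGIN → LOGOUT → REQUEST for api-gateway
2. Extract their timestamps
3. Check if timestamps are in ascending order
4. Result: No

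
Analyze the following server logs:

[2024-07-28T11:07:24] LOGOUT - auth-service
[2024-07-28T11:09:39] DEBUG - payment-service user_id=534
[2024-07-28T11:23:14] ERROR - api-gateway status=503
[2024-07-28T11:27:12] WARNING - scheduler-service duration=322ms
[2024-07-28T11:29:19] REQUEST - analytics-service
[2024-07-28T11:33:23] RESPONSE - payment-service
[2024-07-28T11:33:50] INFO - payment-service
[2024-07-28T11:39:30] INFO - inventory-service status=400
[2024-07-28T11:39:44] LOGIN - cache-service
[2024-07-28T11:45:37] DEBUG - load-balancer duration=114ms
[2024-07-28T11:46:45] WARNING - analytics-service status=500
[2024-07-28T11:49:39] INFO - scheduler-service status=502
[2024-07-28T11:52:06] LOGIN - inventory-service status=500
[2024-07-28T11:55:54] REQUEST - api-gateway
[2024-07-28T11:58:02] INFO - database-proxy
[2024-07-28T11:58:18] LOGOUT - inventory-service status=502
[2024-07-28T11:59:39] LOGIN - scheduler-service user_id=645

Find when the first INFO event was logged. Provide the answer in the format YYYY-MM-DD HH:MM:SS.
2024-07-28 11:33:50

To find the first event:

1. Filter for all INFO events
2. Sort by timestamp
3. Select the first one
4. Timestamp: 2024-07-28 11:33:50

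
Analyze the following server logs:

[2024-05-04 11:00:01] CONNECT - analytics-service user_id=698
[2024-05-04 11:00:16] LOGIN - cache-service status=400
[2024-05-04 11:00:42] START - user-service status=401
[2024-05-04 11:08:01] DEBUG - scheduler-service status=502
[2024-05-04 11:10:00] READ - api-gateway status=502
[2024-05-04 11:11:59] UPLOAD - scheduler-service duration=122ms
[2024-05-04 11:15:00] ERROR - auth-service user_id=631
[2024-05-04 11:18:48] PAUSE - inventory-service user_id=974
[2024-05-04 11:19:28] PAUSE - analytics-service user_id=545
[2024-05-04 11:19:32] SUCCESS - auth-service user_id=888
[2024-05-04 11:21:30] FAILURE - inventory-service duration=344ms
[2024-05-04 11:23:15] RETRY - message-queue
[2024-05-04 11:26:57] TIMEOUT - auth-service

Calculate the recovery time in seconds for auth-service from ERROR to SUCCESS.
272

To calculate recovery time:

1. Find ERROR event for auth-service: 2024-05-04 11:15:00
2. Find next SUCCESS event for auth-service: 2024-05-04 11:19:32
3. Recovery time: 2024-05-04 11:19:32 - 2024-05-04 11:15:00 = 272 seconds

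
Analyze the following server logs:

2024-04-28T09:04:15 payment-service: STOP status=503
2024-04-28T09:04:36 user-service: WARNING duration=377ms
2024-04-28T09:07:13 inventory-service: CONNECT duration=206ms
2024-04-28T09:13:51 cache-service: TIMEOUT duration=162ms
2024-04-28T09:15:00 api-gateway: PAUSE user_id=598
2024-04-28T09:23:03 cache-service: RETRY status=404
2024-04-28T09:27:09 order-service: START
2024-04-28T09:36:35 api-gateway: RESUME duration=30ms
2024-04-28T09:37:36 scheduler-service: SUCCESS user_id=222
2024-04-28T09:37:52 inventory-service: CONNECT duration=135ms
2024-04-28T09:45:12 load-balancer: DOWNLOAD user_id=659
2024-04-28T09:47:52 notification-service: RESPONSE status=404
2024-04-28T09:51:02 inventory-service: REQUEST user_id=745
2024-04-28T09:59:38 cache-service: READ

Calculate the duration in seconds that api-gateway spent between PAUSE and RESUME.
1295

To calculate state duration:

1. Find PAUSE event for api-gateway: 2024-04-28T09:15:00
2. Find RESUME event for api-gateway: 2024-04-28T09:36:35
3. Calculate duration: 2024-04-28T09:36:35 - 2024-04-28T09:15:00 = 1295 seconds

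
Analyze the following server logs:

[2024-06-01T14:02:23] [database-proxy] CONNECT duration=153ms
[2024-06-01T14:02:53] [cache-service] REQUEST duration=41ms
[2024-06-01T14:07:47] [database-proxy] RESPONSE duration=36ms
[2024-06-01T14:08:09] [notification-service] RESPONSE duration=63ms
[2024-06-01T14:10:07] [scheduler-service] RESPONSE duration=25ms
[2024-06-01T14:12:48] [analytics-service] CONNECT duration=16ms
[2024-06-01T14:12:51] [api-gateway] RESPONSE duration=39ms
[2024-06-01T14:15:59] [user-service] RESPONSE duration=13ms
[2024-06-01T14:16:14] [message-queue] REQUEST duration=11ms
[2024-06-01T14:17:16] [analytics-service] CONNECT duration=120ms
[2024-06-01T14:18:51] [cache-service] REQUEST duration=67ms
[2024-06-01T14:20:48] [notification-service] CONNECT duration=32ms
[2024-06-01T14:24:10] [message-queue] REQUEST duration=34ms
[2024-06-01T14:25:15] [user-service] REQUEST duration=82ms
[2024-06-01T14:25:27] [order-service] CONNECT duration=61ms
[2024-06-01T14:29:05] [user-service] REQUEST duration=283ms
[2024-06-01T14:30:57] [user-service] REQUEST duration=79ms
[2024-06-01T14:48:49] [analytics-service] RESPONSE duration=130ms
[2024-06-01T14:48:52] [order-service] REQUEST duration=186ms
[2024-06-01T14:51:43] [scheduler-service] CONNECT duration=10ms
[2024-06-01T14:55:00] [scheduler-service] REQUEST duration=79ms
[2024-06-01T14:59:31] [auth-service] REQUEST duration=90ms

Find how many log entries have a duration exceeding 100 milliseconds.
5

To count timeouts:

1. Threshold: 100ms
2. Extract duration from each log entry
3. Count entries where duration > 100
4. Timeout count: 5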